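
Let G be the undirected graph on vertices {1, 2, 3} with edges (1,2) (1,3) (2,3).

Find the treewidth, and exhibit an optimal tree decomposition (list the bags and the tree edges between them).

Treewidth 2.
Bags: B1 = {1, 2, 3}
Tree: (single bag)

A single bag containing all 3 vertices is trivially a valid decomposition of width 2. For the lower bound, the 3 vertices {1, 2, 3} are pairwise adjacent, and any tree decomposition puts a clique entirely inside one bag — forcing width ≥ 2. The upper and lower bounds meet at 2, so that is the treewidth.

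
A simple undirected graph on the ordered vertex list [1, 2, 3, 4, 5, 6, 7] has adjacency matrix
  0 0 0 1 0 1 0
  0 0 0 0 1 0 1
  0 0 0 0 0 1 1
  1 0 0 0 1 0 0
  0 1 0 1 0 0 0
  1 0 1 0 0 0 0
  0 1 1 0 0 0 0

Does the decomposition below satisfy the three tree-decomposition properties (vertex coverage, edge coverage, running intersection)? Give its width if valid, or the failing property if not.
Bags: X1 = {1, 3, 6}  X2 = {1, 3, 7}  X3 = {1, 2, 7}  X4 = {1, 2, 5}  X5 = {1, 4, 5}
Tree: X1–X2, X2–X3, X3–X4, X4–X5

Yes; width 2.

Vertex coverage: the bags together contain {1, 2, 3, 4, 5, 6, 7}, the full vertex set. Edge coverage: each edge of G has both endpoints in at least one bag. Running intersection: for every vertex, the bags containing it form a connected subtree. All three properties hold, so this is a valid tree decomposition of width max|bag| − 1 = 2, and hence tw(G) ≤ 2.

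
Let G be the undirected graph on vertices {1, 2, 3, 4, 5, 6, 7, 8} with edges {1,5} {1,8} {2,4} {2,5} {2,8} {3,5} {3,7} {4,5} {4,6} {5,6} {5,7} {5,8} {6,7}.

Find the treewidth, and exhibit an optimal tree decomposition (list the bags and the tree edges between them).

Treewidth 2.
Bags: B1 = {4, 5, 6}  B2 = {2, 4, 5}  B3 = {2, 5, 8}  B4 = {5, 6, 7}  B5 = {1, 5, 8}  B6 = {3, 5, 7}
Tree: B1–B2, B2–B3, B1–B4, B3–B5, B4–B6

Every bag has size at most 3, so the width is 3 − 1 = 2 and tw(G) ≤ 2. Conversely, {1, 5, 8} is a clique of size 3, and the vertices of any clique must share a bag in every tree decomposition; so some bag has ≥ 3 vertices and tw(G) ≥ 2. The upper and lower bounds meet at 2, so that is the treewidth.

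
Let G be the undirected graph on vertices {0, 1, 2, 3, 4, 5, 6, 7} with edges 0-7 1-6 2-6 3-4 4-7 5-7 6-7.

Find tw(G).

A width-1 tree decomposition is:
Bags: B1 = {6, 7}  B2 = {0, 7}  B3 = {4, 7}  B4 = {3, 4}  B5 = {1, 6}  B6 = {2, 6}  B7 = {5, 7}
Tree: B1–B2, B1–B3, B3–B4, B1–B5, B5–B6, B1–B7
The largest bag has 2 vertices, giving width 1; this decomposition certifies tw(G) ≤ 1. Any graph with an edge has treewidth ≥ 1, and G has the edge 6–7. Therefore the treewidth is 1.

1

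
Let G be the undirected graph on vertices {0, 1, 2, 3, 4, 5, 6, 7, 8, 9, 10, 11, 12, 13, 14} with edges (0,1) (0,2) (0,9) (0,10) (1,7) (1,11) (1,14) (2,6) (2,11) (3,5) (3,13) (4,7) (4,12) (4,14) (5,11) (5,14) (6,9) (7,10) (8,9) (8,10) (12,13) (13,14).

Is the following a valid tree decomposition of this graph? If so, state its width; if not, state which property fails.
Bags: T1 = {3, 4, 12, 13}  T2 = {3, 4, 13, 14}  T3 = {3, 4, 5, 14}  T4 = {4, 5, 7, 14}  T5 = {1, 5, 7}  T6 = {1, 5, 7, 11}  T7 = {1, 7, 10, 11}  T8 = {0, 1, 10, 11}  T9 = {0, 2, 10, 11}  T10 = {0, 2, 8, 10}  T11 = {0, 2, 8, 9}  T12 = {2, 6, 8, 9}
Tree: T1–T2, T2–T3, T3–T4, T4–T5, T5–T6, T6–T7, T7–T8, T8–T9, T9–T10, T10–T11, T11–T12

No — edge (14,1) lies in no bag.

A tree decomposition must satisfy three properties: every vertex lies in some bag; for every edge, both endpoints lie together in some bag; and for every vertex, the bags containing it form a connected subtree. Here edge (14,1) lies in no bag, so the decomposition is invalid.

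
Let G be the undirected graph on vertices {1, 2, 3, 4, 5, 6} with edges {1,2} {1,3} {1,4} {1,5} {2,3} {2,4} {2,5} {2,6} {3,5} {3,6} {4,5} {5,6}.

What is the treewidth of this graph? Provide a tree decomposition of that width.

Treewidth 3.
One optimal decomposition is:
Bags: B1 = {2, 3, 5, 6}  B2 = {1, 2, 3, 5}  B3 = {1, 2, 4, 5}
Tree: B1–B2, B2–B3

Each bag holds 4 vertices, so the decomposition has width 3, which upper-bounds the treewidth. On the other hand G contains the 4-clique {1, 2, 3, 5}. A clique must lie in a single bag of any decomposition, so no decomposition can have width below 3. Hence tw(G) = 3 exactly.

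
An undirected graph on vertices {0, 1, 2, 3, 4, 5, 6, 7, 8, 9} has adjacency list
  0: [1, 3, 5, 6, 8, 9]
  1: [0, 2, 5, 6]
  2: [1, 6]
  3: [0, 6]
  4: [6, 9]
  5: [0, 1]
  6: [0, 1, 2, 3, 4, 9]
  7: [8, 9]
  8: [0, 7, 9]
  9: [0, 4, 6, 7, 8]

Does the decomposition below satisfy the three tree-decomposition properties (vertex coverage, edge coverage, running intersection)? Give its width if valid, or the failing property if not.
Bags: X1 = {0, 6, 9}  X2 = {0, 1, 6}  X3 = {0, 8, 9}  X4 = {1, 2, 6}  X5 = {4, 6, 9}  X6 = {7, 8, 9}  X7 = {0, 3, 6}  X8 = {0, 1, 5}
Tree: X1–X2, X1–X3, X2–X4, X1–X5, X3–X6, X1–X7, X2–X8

Checking the three conditions: (i) the bags cover all of {0, 1, 2, 3, 4, 5, 6, 7, 8, 9}; (ii) for each edge, some bag contains both endpoints; (iii) the bags containing any fixed vertex form a subtree. All hold, so the decomposition is valid with width 3 − 1 = 2.

Yes; width 2.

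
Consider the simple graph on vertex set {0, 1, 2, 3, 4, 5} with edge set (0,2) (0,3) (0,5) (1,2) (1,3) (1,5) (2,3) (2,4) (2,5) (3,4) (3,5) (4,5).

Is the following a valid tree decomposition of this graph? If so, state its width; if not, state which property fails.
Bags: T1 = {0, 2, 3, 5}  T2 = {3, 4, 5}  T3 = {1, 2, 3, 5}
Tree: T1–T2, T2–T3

A tree decomposition must satisfy three properties: every vertex lies in some bag; for every edge, both endpoints lie together in some bag; and for every vertex, the bags containing it form a connected subtree. Here edge (2,4) lies in no bag, so the decomposition is invalid.

No — edge (2,4) lies in no bag.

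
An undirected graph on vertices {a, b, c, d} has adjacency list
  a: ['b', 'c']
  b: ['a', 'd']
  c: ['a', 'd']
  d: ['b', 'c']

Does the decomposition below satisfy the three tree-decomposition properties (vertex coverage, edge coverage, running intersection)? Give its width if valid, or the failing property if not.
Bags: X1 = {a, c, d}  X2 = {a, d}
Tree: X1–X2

A tree decomposition must satisfy three properties: every vertex lies in some bag; for every edge, both endpoints lie together in some bag; and for every vertex, the bags containing it form a connected subtree. Here vertex b appears in no bag, so the decomposition is invalid.

No — vertex b appears in no bag.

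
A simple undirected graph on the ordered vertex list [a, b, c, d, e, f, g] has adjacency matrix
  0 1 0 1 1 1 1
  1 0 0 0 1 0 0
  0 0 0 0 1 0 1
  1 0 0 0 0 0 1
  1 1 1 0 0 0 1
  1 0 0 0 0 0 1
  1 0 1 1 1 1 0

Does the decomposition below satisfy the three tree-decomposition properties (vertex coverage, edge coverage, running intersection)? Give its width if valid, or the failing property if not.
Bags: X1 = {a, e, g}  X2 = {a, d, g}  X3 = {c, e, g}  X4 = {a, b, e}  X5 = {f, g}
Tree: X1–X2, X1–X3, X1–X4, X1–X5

No — edge (a,f) lies in no bag.

A tree decomposition must satisfy three properties: every vertex lies in some bag; for every edge, both endpoints lie together in some bag; and for every vertex, the bags containing it form a connected subtree. Here edge (a,f) lies in no bag, so the decomposition is invalid.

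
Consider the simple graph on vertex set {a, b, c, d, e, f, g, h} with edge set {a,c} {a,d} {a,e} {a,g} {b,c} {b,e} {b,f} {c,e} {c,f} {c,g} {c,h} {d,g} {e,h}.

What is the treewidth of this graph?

A width-2 tree decomposition is:
Bags: B1 = {b, c, e}  B2 = {a, c, e}  B3 = {c, e, h}  B4 = {a, c, g}  B5 = {b, c, f}  B6 = {a, d, g}
Tree: B1–B2, B1–B3, B2–B4, B1–B5, B4–B6
Every bag has size at most 3, so the width is 3 − 1 = 2 and tw(G) ≤ 2. For the lower bound, the 3 vertices {a, d, g} are pairwise adjacent, and any tree decomposition puts a clique entirely inside one bag — forcing width ≥ 2. Therefore the treewidth is 2.

2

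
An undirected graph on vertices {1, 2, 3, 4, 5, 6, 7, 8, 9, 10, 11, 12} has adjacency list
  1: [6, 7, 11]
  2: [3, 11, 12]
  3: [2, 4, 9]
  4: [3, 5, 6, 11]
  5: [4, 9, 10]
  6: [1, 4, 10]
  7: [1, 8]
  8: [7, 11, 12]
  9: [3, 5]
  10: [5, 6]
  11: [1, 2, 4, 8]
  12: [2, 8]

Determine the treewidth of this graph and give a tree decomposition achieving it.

Treewidth 3.
One such decomposition:
Bags: B1 = {5, 6, 9, 10}  B2 = {4, 5, 6, 9}  B3 = {3, 4, 6, 9}  B4 = {1, 3, 4, 6}  B5 = {1, 3, 4, 11}  B6 = {1, 2, 3, 11}  B7 = {1, 2, 7, 11}  B8 = {2, 7, 8, 11}  B9 = {2, 7, 8, 12}
Tree: B1–B2, B2–B3, B3–B4, B4–B5, B5–B6, B6–B7, B7–B8, B8–B9

Each bag holds 4 vertices, so the decomposition has width 3, which upper-bounds the treewidth. For the lower bound: the 4 vertex sets {5,9,10}, {6}, {4}, {1,2,3,11} are disjoint, each induces a connected subgraph, and every pair is joined by at least one edge of G. Contracting each set to a single vertex therefore yields K_{4} as a minor, and since treewidth is minor-monotone, tw(G) ≥ tw(K_{4}) = 3. Combining the bounds, tw(G) = 3.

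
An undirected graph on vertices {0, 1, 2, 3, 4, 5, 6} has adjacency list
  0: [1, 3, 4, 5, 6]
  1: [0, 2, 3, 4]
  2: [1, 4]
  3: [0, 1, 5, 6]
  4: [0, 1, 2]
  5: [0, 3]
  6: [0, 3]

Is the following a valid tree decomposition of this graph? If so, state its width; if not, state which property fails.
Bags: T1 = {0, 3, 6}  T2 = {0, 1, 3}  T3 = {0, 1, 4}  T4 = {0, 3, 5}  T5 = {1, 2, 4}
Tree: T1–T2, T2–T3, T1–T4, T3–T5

Vertex coverage: the bags together contain {0, 1, 2, 3, 4, 5, 6}, the full vertex set. Edge coverage: each edge of G has both endpoints in at least one bag. Running intersection: for every vertex, the bags containing it form a connected subtree. All three properties hold, so this is a valid tree decomposition of width max|bag| − 1 = 2, and hence tw(G) ≤ 2.

Yes; width 2.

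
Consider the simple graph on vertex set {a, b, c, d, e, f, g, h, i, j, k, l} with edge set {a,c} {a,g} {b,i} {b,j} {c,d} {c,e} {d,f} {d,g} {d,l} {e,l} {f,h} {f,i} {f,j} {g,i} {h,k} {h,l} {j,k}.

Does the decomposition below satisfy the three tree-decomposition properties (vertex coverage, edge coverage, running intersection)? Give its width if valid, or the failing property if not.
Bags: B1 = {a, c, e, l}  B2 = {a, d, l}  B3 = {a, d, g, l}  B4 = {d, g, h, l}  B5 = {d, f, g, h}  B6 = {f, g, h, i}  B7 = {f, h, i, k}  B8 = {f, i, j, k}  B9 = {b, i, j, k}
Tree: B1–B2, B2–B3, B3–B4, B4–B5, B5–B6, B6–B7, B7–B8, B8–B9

A tree decomposition must satisfy three properties: every vertex lies in some bag; for every edge, both endpoints lie together in some bag; and for every vertex, the bags containing it form a connected subtree. Here edge (c,d) lies in no bag, so the decomposition is invalid.

No — edge (c,d) lies in no bag.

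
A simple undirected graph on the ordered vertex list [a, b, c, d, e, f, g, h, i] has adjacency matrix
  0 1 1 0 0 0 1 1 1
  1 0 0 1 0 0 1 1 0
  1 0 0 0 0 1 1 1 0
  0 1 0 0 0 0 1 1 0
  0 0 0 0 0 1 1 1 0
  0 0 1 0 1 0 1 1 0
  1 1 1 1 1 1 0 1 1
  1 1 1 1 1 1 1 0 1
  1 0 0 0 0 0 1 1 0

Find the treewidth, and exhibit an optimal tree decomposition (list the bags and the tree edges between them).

Every bag has size at most 4, so the width is 4 − 1 = 3 and tw(G) ≤ 3. On the other hand G contains the 4-clique {b, d, g, h}. A clique must lie in a single bag of any decomposition, so no decomposition can have width below 3. Combining the bounds, tw(G) = 3.

Treewidth 3.
One optimal decomposition is:
Bags: B1 = {a, c, g, h}  B2 = {c, f, g, h}  B3 = {e, f, g, h}  B4 = {a, b, g, h}  B5 = {b, d, g, h}  B6 = {a, g, h, i}
Tree: B1–B2, B2–B3, B1–B4, B4–B5, B4–B6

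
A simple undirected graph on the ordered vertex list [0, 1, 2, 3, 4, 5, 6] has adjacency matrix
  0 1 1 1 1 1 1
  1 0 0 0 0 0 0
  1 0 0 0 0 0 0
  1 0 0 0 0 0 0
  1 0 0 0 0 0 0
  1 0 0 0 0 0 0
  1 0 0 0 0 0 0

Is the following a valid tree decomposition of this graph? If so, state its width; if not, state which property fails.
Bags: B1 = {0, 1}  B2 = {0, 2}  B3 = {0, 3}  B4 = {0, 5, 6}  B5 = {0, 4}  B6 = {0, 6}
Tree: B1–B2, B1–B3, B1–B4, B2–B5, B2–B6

No — bags containing vertex 6 are not connected in the tree.

A tree decomposition must satisfy three properties: every vertex lies in some bag; for every edge, both endpoints lie together in some bag; and for every vertex, the bags containing it form a connected subtree. Here bags containing vertex 6 are not connected in the tree, so the decomposition is invalid.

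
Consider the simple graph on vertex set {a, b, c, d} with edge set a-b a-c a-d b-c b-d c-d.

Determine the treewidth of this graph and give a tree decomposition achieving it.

Treewidth 3.
One optimal decomposition is:
Bags: B1 = {a, b, c, d}
Tree: (single bag)

A single bag containing all 4 vertices is trivially a valid decomposition of width 3. For the lower bound, the 4 vertices {a, b, c, d} are pairwise adjacent, and any tree decomposition puts a clique entirely inside one bag — forcing width ≥ 3. Combining the bounds, tw(G) = 3.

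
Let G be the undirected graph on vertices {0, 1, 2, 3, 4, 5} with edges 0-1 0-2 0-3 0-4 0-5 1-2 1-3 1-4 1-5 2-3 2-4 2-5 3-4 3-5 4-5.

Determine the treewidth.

A width-5 tree decomposition is:
Bags: B1 = {0, 1, 2, 3, 4, 5}
Tree: (single bag)
A single bag containing all 6 vertices is trivially a valid decomposition of width 5. For the lower bound, the 6 vertices {0, 1, 2, 3, 4, 5} are pairwise adjacent, and any tree decomposition puts a clique entirely inside one bag — forcing width ≥ 5. Combining the bounds, tw(G) = 5.

5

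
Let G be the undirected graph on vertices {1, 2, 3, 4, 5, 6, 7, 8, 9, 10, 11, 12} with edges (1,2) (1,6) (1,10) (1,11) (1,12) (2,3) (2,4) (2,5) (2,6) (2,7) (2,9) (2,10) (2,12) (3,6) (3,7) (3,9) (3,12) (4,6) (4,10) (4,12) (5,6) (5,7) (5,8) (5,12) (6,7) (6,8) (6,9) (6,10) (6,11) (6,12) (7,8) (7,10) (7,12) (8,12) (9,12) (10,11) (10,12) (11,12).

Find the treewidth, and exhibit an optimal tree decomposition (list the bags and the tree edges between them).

Treewidth 4.
One such decomposition:
Bags: B1 = {2, 3, 6, 7, 12}  B2 = {2, 5, 6, 7, 12}  B3 = {2, 6, 7, 10, 12}  B4 = {1, 2, 6, 10, 12}  B5 = {2, 3, 6, 9, 12}  B6 = {2, 4, 6, 10, 12}  B7 = {5, 6, 7, 8, 12}  B8 = {1, 6, 10, 11, 12}
Tree: B1–B2, B1–B3, B3–B4, B1–B5, B3–B6, B2–B7, B4–B8

Each bag holds 5 vertices, so the decomposition has width 4, which upper-bounds the treewidth. On the other hand G contains the 5-clique {5, 6, 7, 8, 12}. A clique must lie in a single bag of any decomposition, so no decomposition can have width below 4. Hence tw(G) = 4 exactly.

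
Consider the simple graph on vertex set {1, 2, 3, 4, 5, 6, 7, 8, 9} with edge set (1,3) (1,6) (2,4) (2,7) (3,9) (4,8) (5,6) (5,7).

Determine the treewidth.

1

A width-1 tree decomposition is:
Bags: B1 = {4, 8}  B2 = {2, 4}  B3 = {2, 7}  B4 = {5, 7}  B5 = {5, 6}  B6 = {1, 6}  B7 = {1, 3}  B8 = {3, 9}
Tree: B1–B2, B2–B3, B3–B4, B4–B5, B5–B6, B6–B7, B7–B8
The largest bag has 2 vertices, giving width 1; this decomposition certifies tw(G) ≤ 1. Since G has at least one edge (e.g. 8–4), it is not an edgeless graph, so tw(G) ≥ 1. Hence tw(G) = 1 exactly.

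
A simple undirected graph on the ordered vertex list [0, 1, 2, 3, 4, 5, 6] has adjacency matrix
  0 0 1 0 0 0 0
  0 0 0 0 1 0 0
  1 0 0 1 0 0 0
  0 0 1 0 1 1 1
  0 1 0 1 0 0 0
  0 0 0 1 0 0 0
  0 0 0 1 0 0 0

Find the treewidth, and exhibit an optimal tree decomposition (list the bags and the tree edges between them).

Every bag has size at most 2, so the width is 2 − 1 = 1 and tw(G) ≤ 1. Since G has at least one edge (e.g. 2–3), it is not an edgeless graph, so tw(G) ≥ 1. Therefore the treewidth is 1.

Treewidth 1.
One such decomposition:
Bags: B1 = {2, 3}  B2 = {3, 5}  B3 = {3, 4}  B4 = {0, 2}  B5 = {3, 6}  B6 = {1, 4}
Tree: B1–B2, B1–B3, B1–B4, B2–B5, B3–B6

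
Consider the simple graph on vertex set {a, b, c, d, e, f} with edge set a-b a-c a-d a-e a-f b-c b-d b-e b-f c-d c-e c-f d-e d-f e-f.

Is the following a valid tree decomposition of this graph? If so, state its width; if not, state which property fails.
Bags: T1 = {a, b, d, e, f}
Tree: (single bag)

No — vertex c appears in no bag.

A tree decomposition must satisfy three properties: every vertex lies in some bag; for every edge, both endpoints lie together in some bag; and for every vertex, the bags containing it form a connected subtree. Here vertex c appears in no bag, so the decomposition is invalid.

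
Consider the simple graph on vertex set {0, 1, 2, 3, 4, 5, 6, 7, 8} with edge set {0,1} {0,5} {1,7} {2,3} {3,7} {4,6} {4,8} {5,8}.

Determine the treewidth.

A width-1 tree decomposition is:
Bags: B1 = {4, 6}  B2 = {4, 8}  B3 = {5, 8}  B4 = {0, 5}  B5 = {0, 1}  B6 = {1, 7}  B7 = {3, 7}  B8 = {2, 3}
Tree: B1–B2, B2–B3, B3–B4, B4–B5, B5–B6, B6–B7, B7–B8
Each bag holds 2 vertices, so the decomposition has width 1, which upper-bounds the treewidth. Since G has at least one edge (e.g. 6–4), it is not an edgeless graph, so tw(G) ≥ 1. The upper and lower bounds meet at 1, so that is the treewidth.

1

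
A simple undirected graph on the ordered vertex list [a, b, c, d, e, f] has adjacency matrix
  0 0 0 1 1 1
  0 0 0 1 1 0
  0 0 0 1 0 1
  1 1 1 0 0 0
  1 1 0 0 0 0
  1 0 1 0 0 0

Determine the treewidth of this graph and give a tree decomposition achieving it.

Each bag holds 3 vertices, so the decomposition has width 2, which upper-bounds the treewidth. For the lower bound, G contains the cycle f–c–d–a–f, so G is not a forest; only forests have treewidth ≤ 1, hence tw(G) ≥ 2. The upper and lower bounds meet at 2, so that is the treewidth.

Treewidth 2.
Bags: B1 = {a, c, f}  B2 = {a, c, d}  B3 = {a, d, e}  B4 = {b, d, e}
Tree: B1–B2, B2–B3, B3–B4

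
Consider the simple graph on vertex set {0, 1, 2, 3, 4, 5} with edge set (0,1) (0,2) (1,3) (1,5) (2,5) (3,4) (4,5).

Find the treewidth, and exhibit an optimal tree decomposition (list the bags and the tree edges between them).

The largest bag has 3 vertices, giving width 2; this decomposition certifies tw(G) ≤ 2. Since 4–3–1–5–4 is a cycle in G, G is not acyclic. Forests are exactly the graphs of treewidth ≤ 1, so tw(G) ≥ 2. Hence tw(G) = 2 exactly.

Treewidth 2.
One optimal decomposition is:
Bags: B1 = {3, 4, 5}  B2 = {1, 3, 5}  B3 = {1, 2, 5}  B4 = {0, 1, 2}
Tree: B1–B2, B2–B3, B3–B4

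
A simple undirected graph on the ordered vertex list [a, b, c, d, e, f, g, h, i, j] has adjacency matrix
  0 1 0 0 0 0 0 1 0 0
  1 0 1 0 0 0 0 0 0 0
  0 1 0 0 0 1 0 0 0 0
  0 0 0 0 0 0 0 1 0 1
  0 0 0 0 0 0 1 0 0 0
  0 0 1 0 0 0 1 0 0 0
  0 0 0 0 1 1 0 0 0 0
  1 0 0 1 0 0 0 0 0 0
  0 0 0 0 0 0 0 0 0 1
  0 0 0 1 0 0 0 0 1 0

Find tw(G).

1

A width-1 tree decomposition is:
Bags: B1 = {e, g}  B2 = {f, g}  B3 = {c, f}  B4 = {b, c}  B5 = {a, b}  B6 = {a, h}  B7 = {d, h}  B8 = {d, j}  B9 = {i, j}
Tree: B1–B2, B2–B3, B3–B4, B4–B5, B5–B6, B6–B7, B7–B8, B8–B9
The largest bag has 2 vertices, giving width 1; this decomposition certifies tw(G) ≤ 1. Since G has at least one edge (e.g. e–g), it is not an edgeless graph, so tw(G) ≥ 1. Combining the bounds, tw(G) = 1.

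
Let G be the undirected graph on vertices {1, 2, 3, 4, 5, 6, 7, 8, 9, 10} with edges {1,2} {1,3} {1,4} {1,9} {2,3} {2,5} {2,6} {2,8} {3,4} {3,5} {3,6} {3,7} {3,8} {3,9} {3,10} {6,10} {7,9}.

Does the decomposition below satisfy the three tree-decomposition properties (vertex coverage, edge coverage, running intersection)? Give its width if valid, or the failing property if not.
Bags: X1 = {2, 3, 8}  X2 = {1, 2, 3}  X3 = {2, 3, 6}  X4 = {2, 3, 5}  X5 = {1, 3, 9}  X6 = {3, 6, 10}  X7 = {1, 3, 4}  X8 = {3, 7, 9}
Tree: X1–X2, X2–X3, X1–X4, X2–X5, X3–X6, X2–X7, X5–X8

Yes; width 2.

Checking the three conditions: (i) the bags cover all of {1, 2, 3, 4, 5, 6, 7, 8, 9, 10}; (ii) for each edge, some bag contains both endpoints; (iii) the bags containing any fixed vertex form a subtree. All hold, so the decomposition is valid with width 3 − 1 = 2.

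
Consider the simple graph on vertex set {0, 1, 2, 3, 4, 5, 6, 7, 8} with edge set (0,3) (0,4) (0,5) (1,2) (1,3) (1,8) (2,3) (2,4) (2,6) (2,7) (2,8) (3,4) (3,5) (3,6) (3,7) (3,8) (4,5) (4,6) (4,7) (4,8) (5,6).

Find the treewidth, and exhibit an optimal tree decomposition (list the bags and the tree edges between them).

Treewidth 3.
Bags: B1 = {3, 4, 5, 6}  B2 = {2, 3, 4, 6}  B3 = {2, 3, 4, 8}  B4 = {0, 3, 4, 5}  B5 = {2, 3, 4, 7}  B6 = {1, 2, 3, 8}
Tree: B1–B2, B2–B3, B1–B4, B3–B5, B3–B6

Each bag holds 4 vertices, so the decomposition has width 3, which upper-bounds the treewidth. On the other hand G contains the 4-clique {1, 2, 3, 8}. A clique must lie in a single bag of any decomposition, so no decomposition can have width below 3. Combining the bounds, tw(G) = 3.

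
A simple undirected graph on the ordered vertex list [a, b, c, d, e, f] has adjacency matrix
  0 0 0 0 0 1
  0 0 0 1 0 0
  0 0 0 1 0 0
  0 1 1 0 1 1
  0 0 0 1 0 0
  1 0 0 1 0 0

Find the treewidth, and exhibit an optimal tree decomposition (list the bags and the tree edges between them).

Treewidth 1.
One optimal decomposition is:
Bags: B1 = {d, f}  B2 = {d, e}  B3 = {a, f}  B4 = {c, d}  B5 = {b, d}
Tree: B1–B2, B1–B3, B1–B4, B4–B5

The largest bag has 2 vertices, giving width 1; this decomposition certifies tw(G) ≤ 1. Any graph with an edge has treewidth ≥ 1, and G has the edge d–f. The upper and lower bounds meet at 1, so that is the treewidth.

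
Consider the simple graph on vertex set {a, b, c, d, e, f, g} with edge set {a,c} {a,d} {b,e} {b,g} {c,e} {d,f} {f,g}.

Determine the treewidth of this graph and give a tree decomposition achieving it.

Treewidth 2.
One such decomposition:
Bags: B1 = {d, f, g}  B2 = {a, d, g}  B3 = {a, c, g}  B4 = {c, e, g}  B5 = {b, e, g}
Tree: B1–B2, B2–B3, B3–B4, B4–B5

Each bag holds 3 vertices, so the decomposition has width 2, which upper-bounds the treewidth. The edges g–f–d–a–c–e–b–g form a cycle, so G is not a tree and its treewidth is at least 2. The upper and lower bounds meet at 2, so that is the treewidth.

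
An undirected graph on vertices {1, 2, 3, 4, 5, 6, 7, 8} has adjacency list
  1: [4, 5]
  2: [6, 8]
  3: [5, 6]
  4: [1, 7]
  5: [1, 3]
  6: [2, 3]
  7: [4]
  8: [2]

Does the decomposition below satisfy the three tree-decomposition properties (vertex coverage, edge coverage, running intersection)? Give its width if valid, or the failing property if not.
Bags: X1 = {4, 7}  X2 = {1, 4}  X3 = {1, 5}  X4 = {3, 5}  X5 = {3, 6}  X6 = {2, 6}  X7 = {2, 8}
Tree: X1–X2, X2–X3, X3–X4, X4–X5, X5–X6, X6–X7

Yes; width 1.

Vertex coverage: the bags together contain {1, 2, 3, 4, 5, 6, 7, 8}, the full vertex set. Edge coverage: each edge of G has both endpoints in at least one bag. Running intersection: for every vertex, the bags containing it form a connected subtree. All three properties hold, so this is a valid tree decomposition of width max|bag| − 1 = 1, and hence tw(G) ≤ 1.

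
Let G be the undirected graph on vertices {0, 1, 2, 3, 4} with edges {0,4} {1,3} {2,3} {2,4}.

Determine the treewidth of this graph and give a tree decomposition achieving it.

The largest bag has 2 vertices, giving width 1; this decomposition certifies tw(G) ≤ 1. Since G has at least one edge (e.g. 1–3), it is not an edgeless graph, so tw(G) ≥ 1. Hence tw(G) = 1 exactly.

Treewidth 1.
One such decomposition:
Bags: B1 = {1, 3}  B2 = {2, 3}  B3 = {2, 4}  B4 = {0, 4}
Tree: B1–B2, B2–B3, B3–B4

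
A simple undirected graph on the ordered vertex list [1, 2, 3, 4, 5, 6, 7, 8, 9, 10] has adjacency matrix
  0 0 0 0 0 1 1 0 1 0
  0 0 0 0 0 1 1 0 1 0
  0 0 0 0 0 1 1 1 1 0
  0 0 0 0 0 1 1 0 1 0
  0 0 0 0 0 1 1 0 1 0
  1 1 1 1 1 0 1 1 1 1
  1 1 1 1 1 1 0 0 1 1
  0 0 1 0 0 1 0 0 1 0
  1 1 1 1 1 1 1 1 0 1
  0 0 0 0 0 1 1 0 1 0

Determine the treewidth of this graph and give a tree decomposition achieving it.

Each bag holds 4 vertices, so the decomposition has width 3, which upper-bounds the treewidth. Conversely, {3, 6, 8, 9} is a clique of size 4, and the vertices of any clique must share a bag in every tree decomposition; so some bag has ≥ 4 vertices and tw(G) ≥ 3. Hence tw(G) = 3 exactly.

Treewidth 3.
One optimal decomposition is:
Bags: B1 = {5, 6, 7, 9}  B2 = {4, 6, 7, 9}  B3 = {2, 6, 7, 9}  B4 = {6, 7, 9, 10}  B5 = {1, 6, 7, 9}  B6 = {3, 6, 7, 9}  B7 = {3, 6, 8, 9}
Tree: B1–B2, B1–B3, B1–B4, B4–B5, B4–B6, B6–B7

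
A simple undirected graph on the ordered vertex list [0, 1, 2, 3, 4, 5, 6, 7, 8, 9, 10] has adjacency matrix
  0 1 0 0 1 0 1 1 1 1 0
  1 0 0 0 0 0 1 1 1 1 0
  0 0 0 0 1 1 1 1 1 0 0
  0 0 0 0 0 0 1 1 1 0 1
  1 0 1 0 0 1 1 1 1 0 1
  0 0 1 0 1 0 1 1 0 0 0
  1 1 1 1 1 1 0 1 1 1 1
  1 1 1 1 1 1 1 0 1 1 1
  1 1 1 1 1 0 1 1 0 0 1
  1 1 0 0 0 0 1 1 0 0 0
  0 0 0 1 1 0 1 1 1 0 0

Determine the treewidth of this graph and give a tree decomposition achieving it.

Every bag has size at most 5, so the width is 5 − 1 = 4 and tw(G) ≤ 4. On the other hand G contains the 5-clique {0, 1, 6, 7, 8}. A clique must lie in a single bag of any decomposition, so no decomposition can have width below 4. Hence tw(G) = 4 exactly.

Treewidth 4.
Bags: B1 = {0, 1, 6, 7, 8}  B2 = {0, 4, 6, 7, 8}  B3 = {4, 6, 7, 8, 10}  B4 = {0, 1, 6, 7, 9}  B5 = {3, 6, 7, 8, 10}  B6 = {2, 4, 6, 7, 8}  B7 = {2, 4, 5, 6, 7}
Tree: B1–B2, B2–B3, B1–B4, B3–B5, B2–B6, B6–B7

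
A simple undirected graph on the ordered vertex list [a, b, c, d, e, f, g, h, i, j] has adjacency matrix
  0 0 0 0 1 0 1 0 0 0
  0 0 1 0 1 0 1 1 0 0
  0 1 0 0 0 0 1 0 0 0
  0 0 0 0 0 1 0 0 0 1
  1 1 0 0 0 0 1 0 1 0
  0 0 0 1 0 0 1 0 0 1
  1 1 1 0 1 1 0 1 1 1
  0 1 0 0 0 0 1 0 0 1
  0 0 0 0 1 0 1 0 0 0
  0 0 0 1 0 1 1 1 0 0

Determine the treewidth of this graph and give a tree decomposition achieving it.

The largest bag has 3 vertices, giving width 2; this decomposition certifies tw(G) ≤ 2. Conversely, {d, f, j} is a clique of size 3, and the vertices of any clique must share a bag in every tree decomposition; so some bag has ≥ 3 vertices and tw(G) ≥ 2. Hence tw(G) = 2 exactly.

Treewidth 2.
Bags: B1 = {b, e, g}  B2 = {b, g, h}  B3 = {g, h, j}  B4 = {a, e, g}  B5 = {e, g, i}  B6 = {b, c, g}  B7 = {f, g, j}  B8 = {d, f, j}
Tree: B1–B2, B2–B3, B1–B4, B4–B5, B1–B6, B3–B7, B7–B8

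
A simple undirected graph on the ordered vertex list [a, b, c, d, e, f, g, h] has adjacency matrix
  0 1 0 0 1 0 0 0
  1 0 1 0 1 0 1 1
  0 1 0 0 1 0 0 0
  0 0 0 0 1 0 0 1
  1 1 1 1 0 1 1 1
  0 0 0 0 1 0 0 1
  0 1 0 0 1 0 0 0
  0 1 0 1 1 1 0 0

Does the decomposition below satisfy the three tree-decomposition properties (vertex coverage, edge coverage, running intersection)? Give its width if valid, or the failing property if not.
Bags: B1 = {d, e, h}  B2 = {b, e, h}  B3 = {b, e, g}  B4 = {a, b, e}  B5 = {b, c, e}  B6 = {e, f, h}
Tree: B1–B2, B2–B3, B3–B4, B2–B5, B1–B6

Checking the three conditions: (i) the bags cover all of {a, b, c, d, e, f, g, h}; (ii) for each edge, some bag contains both endpoints; (iii) the bags containing any fixed vertex form a subtree. All hold, so the decomposition is valid with width 3 − 1 = 2.

Yes; width 2.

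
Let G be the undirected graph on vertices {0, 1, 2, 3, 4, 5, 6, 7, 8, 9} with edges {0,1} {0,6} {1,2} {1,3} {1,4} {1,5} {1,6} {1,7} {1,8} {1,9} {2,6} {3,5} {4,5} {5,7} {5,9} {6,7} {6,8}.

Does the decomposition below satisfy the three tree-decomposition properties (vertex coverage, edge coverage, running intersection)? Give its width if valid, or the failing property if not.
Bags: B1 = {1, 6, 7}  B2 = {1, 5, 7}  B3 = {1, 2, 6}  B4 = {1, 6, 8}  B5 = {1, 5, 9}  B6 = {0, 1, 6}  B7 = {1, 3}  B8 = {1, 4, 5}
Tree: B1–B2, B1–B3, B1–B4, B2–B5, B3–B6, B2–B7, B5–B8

No — edge (5,3) lies in no bag.

A tree decomposition must satisfy three properties: every vertex lies in some bag; for every edge, both endpoints lie together in some bag; and for every vertex, the bags containing it form a connected subtree. Here edge (5,3) lies in no bag, so the decomposition is invalid.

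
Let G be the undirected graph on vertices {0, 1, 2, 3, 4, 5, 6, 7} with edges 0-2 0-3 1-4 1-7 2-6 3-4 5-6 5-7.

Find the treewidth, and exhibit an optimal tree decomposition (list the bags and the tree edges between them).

Each bag holds 3 vertices, so the decomposition has width 2, which upper-bounds the treewidth. The edges 0–2–6–5–7–1–4–3–0 form a cycle, so G is not a tree and its treewidth is at least 2. Therefore the treewidth is 2.

Treewidth 2.
Bags: B1 = {0, 2, 6}  B2 = {0, 5, 6}  B3 = {0, 5, 7}  B4 = {0, 1, 7}  B5 = {0, 1, 4}  B6 = {0, 3, 4}
Tree: B1–B2, B2–B3, B3–B4, B4–B5, B5–B6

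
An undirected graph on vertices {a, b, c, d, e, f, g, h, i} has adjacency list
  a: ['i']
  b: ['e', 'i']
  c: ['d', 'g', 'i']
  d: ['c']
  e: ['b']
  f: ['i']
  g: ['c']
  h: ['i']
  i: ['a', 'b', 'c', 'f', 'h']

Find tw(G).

A width-1 tree decomposition is:
Bags: B1 = {a, i}  B2 = {h, i}  B3 = {b, i}  B4 = {c, i}  B5 = {c, g}  B6 = {c, d}  B7 = {b, e}  B8 = {f, i}
Tree: B1–B2, B2–B3, B1–B4, B4–B5, B4–B6, B3–B7, B1–B8
The largest bag has 2 vertices, giving width 1; this decomposition certifies tw(G) ≤ 1. Any graph with an edge has treewidth ≥ 1, and G has the edge i–a. The upper and lower bounds meet at 1, so that is the treewidth.

1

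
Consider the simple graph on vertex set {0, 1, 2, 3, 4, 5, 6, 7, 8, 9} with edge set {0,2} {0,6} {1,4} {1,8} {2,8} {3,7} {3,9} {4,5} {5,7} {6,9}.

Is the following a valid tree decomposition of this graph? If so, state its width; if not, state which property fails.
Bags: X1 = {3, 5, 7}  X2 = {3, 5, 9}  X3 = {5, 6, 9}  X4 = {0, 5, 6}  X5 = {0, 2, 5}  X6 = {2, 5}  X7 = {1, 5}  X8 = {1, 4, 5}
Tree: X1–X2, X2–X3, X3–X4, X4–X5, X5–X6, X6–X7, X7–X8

A tree decomposition must satisfy three properties: every vertex lies in some bag; for every edge, both endpoints lie together in some bag; and for every vertex, the bags containing it form a connected subtree. Here vertex 8 appears in no bag, so the decomposition is invalid.

No — vertex 8 appears in no bag.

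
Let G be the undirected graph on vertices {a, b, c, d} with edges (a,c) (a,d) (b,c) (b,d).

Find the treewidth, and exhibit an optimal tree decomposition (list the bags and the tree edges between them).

Every bag has size at most 3, so the width is 3 − 1 = 2 and tw(G) ≤ 2. Since c–a–d–b–c is a cycle in G, G is not acyclic. Forests are exactly the graphs of treewidth ≤ 1, so tw(G) ≥ 2. Hence tw(G) = 2 exactly.

Treewidth 2.
One optimal decomposition is:
Bags: B1 = {a, c, d}  B2 = {b, c, d}
Tree: B1–B2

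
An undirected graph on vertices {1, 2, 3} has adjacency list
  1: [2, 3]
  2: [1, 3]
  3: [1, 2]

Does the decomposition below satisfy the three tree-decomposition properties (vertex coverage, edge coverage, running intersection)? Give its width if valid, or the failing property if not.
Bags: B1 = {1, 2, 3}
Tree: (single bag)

Yes; width 2.

Every vertex of G appears in some bag (union = {1, 2, 3}); every edge is covered by a bag; and for each vertex v the set of bags containing v is connected in the bag tree. The decomposition is therefore valid. The largest bag has 3 vertices, so the width is 2.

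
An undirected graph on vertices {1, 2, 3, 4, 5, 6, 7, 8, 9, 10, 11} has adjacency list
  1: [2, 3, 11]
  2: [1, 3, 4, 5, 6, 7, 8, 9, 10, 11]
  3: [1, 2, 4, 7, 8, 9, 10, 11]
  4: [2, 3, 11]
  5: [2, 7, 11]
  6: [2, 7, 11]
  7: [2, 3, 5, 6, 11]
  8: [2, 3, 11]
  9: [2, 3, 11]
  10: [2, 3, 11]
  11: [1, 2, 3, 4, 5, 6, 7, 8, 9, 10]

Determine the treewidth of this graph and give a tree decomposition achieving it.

Treewidth 3.
One such decomposition:
Bags: B1 = {2, 3, 7, 11}  B2 = {2, 6, 7, 11}  B3 = {1, 2, 3, 11}  B4 = {2, 5, 7, 11}  B5 = {2, 3, 8, 11}  B6 = {2, 3, 9, 11}  B7 = {2, 3, 10, 11}  B8 = {2, 3, 4, 11}
Tree: B1–B2, B1–B3, B1–B4, B3–B5, B5–B6, B1–B7, B3–B8

Every bag has size at most 4, so the width is 4 − 1 = 3 and tw(G) ≤ 3. For the lower bound, the 4 vertices {1, 2, 3, 11} are pairwise adjacent, and any tree decomposition puts a clique entirely inside one bag — forcing width ≥ 3. Hence tw(G) = 3 exactly.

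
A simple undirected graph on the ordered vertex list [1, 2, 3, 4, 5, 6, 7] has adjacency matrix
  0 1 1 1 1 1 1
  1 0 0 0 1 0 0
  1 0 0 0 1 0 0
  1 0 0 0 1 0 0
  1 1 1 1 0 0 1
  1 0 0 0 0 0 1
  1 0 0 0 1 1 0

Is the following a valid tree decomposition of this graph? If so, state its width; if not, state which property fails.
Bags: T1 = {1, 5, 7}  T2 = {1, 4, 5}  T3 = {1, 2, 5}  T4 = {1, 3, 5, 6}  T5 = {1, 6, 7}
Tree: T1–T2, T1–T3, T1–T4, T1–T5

No — bags containing vertex 6 are not connected in the tree.

A tree decomposition must satisfy three properties: every vertex lies in some bag; for every edge, both endpoints lie together in some bag; and for every vertex, the bags containing it form a connected subtree. Here bags containing vertex 6 are not connected in the tree, so the decomposition is invalid.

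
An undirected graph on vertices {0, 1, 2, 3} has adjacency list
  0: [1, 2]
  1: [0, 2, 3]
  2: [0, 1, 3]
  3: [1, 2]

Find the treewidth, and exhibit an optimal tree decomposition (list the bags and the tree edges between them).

The largest bag has 3 vertices, giving width 2; this decomposition certifies tw(G) ≤ 2. Conversely, {0, 1, 2} is a clique of size 3, and the vertices of any clique must share a bag in every tree decomposition; so some bag has ≥ 3 vertices and tw(G) ≥ 2. Combining the bounds, tw(G) = 2.

Treewidth 2.
One such decomposition:
Bags: B1 = {0, 1, 2}  B2 = {1, 2, 3}
Tree: B1–B2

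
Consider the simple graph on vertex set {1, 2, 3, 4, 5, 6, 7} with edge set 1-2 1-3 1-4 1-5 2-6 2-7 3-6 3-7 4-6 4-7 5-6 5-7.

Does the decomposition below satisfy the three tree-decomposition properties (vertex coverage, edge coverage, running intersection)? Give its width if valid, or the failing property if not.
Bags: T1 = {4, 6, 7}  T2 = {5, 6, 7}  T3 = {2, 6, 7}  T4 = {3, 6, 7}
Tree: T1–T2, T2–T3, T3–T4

A tree decomposition must satisfy three properties: every vertex lies in some bag; for every edge, both endpoints lie together in some bag; and for every vertex, the bags containing it form a connected subtree. Here vertex 1 appears in no bag, so the decomposition is invalid.

No — vertex 1 appears in no bag.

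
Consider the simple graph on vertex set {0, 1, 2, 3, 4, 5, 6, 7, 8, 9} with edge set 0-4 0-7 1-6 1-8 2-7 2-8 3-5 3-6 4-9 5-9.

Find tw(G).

A width-2 tree decomposition is:
Bags: B1 = {2, 7, 8}  B2 = {0, 7, 8}  B3 = {0, 4, 8}  B4 = {4, 8, 9}  B5 = {5, 8, 9}  B6 = {3, 5, 8}  B7 = {3, 6, 8}  B8 = {1, 6, 8}
Tree: B1–B2, B2–B3, B3–B4, B4–B5, B5–B6, B6–B7, B7–B8
Every bag has size at most 3, so the width is 3 − 1 = 2 and tw(G) ≤ 2. For the lower bound, G contains the cycle 8–2–7–0–4–9–5–3–6–1–8, so G is not a forest; only forests have treewidth ≤ 1, hence tw(G) ≥ 2. Hence tw(G) = 2 exactly.

2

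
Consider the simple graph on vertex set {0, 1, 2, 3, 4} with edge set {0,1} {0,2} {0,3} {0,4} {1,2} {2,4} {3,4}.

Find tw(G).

2

A width-2 tree decomposition is:
Bags: B1 = {0, 2, 4}  B2 = {0, 1, 2}  B3 = {0, 3, 4}
Tree: B1–B2, B1–B3
Every bag has size at most 3, so the width is 3 − 1 = 2 and tw(G) ≤ 2. Conversely, {0, 1, 2} is a clique of size 3, and the vertices of any clique must share a bag in every tree decomposition; so some bag has ≥ 3 vertices and tw(G) ≥ 2. Therefore the treewidth is 2.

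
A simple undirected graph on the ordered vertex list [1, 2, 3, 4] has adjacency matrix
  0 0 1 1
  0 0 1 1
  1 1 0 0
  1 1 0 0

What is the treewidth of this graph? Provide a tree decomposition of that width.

Treewidth 2.
One optimal decomposition is:
Bags: B1 = {1, 2, 3}  B2 = {1, 2, 4}
Tree: B1–B2

Every bag has size at most 3, so the width is 3 − 1 = 2 and tw(G) ≤ 2. For the lower bound, G contains the cycle 1–3–2–4–1, so G is not a forest; only forests have treewidth ≤ 1, hence tw(G) ≥ 2. The upper and lower bounds meet at 2, so that is the treewidth.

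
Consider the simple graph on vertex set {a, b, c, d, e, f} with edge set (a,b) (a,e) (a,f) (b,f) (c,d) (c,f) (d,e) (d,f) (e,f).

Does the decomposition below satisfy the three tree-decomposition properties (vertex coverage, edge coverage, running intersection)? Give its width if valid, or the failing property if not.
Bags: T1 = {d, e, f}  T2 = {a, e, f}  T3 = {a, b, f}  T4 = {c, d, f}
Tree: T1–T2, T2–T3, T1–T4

Yes; width 2.

Checking the three conditions: (i) the bags cover all of {a, b, c, d, e, f}; (ii) for each edge, some bag contains both endpoints; (iii) the bags containing any fixed vertex form a subtree. All hold, so the decomposition is valid with width 3 − 1 = 2.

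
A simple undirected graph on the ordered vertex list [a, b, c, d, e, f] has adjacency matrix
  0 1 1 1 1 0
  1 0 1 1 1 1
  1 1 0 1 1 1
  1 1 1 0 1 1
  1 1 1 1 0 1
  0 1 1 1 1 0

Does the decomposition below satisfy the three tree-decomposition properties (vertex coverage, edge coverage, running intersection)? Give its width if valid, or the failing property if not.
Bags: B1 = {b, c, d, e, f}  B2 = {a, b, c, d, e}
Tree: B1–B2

Every vertex of G appears in some bag (union = {a, b, c, d, e, f}); every edge is covered by a bag; and for each vertex v the set of bags containing v is connected in the bag tree. The decomposition is therefore valid. The largest bag has 5 vertices, so the width is 4.

Yes; width 4.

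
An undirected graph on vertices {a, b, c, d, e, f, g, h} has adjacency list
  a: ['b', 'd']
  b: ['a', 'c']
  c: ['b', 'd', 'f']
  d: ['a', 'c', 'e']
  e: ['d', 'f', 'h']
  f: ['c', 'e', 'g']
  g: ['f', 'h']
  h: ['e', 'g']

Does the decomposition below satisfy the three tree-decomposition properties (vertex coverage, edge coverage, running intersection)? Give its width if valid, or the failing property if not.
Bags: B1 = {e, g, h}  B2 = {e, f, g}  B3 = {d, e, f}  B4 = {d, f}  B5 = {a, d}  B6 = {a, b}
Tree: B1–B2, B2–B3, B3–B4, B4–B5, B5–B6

No — vertex c appears in no bag.

A tree decomposition must satisfy three properties: every vertex lies in some bag; for every edge, both endpoints lie together in some bag; and for every vertex, the bags containing it form a connected subtree. Here vertex c appears in no bag, so the decomposition is invalid.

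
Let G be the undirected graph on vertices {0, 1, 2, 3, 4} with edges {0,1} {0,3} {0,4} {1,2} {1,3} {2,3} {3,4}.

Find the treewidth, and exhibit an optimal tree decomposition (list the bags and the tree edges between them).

Every bag has size at most 3, so the width is 3 − 1 = 2 and tw(G) ≤ 2. Conversely, {0, 1, 3} is a clique of size 3, and the vertices of any clique must share a bag in every tree decomposition; so some bag has ≥ 3 vertices and tw(G) ≥ 2. Combining the bounds, tw(G) = 2.

Treewidth 2.
One optimal decomposition is:
Bags: B1 = {1, 2, 3}  B2 = {0, 1, 3}  B3 = {0, 3, 4}
Tree: B1–B2, B2–B3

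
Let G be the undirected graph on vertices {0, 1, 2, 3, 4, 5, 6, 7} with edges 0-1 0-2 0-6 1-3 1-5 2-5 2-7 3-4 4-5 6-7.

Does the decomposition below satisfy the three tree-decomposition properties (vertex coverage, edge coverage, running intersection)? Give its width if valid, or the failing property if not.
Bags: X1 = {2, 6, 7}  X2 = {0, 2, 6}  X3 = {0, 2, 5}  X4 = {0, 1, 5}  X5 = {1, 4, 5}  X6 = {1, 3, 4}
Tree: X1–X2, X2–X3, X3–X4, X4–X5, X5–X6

Yes; width 2.

Vertex coverage: the bags together contain {0, 1, 2, 3, 4, 5, 6, 7}, the full vertex set. Edge coverage: each edge of G has both endpoints in at least one bag. Running intersection: for every vertex, the bags containing it form a connected subtree. All three properties hold, so this is a valid tree decomposition of width max|bag| − 1 = 2, and hence tw(G) ≤ 2.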